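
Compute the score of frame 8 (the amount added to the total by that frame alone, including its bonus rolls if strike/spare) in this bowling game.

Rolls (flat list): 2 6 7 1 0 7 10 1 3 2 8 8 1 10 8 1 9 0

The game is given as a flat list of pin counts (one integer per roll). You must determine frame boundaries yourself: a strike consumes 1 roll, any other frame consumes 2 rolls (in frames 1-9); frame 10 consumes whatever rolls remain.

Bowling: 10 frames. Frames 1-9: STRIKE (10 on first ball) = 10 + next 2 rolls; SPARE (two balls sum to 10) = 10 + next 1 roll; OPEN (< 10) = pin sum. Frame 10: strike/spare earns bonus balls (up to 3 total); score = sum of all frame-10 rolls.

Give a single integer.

Answer: 19

Derivation:
Frame 1: OPEN (2+6=8). Cumulative: 8
Frame 2: OPEN (7+1=8). Cumulative: 16
Frame 3: OPEN (0+7=7). Cumulative: 23
Frame 4: STRIKE. 10 + next two rolls (1+3) = 14. Cumulative: 37
Frame 5: OPEN (1+3=4). Cumulative: 41
Frame 6: SPARE (2+8=10). 10 + next roll (8) = 18. Cumulative: 59
Frame 7: OPEN (8+1=9). Cumulative: 68
Frame 8: STRIKE. 10 + next two rolls (8+1) = 19. Cumulative: 87
Frame 9: OPEN (8+1=9). Cumulative: 96
Frame 10: OPEN. Sum of all frame-10 rolls (9+0) = 9. Cumulative: 105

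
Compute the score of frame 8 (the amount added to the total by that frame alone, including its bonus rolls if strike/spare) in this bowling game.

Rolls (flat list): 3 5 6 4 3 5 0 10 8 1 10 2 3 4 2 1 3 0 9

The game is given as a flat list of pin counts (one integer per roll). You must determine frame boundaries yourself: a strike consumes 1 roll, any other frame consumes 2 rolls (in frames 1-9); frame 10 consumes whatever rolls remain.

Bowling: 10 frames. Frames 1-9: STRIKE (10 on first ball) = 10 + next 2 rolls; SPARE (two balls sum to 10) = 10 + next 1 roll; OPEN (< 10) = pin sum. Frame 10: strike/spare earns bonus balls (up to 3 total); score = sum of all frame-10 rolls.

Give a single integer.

Answer: 6

Derivation:
Frame 1: OPEN (3+5=8). Cumulative: 8
Frame 2: SPARE (6+4=10). 10 + next roll (3) = 13. Cumulative: 21
Frame 3: OPEN (3+5=8). Cumulative: 29
Frame 4: SPARE (0+10=10). 10 + next roll (8) = 18. Cumulative: 47
Frame 5: OPEN (8+1=9). Cumulative: 56
Frame 6: STRIKE. 10 + next two rolls (2+3) = 15. Cumulative: 71
Frame 7: OPEN (2+3=5). Cumulative: 76
Frame 8: OPEN (4+2=6). Cumulative: 82
Frame 9: OPEN (1+3=4). Cumulative: 86
Frame 10: OPEN. Sum of all frame-10 rolls (0+9) = 9. Cumulative: 95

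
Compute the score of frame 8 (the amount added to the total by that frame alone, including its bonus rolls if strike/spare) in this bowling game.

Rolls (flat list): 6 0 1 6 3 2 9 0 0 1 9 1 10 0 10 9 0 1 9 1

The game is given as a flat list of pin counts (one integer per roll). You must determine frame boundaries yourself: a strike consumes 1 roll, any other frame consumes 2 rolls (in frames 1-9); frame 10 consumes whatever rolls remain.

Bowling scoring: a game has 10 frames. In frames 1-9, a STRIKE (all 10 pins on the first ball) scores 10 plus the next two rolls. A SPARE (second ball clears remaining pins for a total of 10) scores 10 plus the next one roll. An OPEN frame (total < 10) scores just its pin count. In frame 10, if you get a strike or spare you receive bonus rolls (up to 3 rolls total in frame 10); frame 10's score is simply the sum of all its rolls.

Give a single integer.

Answer: 19

Derivation:
Frame 1: OPEN (6+0=6). Cumulative: 6
Frame 2: OPEN (1+6=7). Cumulative: 13
Frame 3: OPEN (3+2=5). Cumulative: 18
Frame 4: OPEN (9+0=9). Cumulative: 27
Frame 5: OPEN (0+1=1). Cumulative: 28
Frame 6: SPARE (9+1=10). 10 + next roll (10) = 20. Cumulative: 48
Frame 7: STRIKE. 10 + next two rolls (0+10) = 20. Cumulative: 68
Frame 8: SPARE (0+10=10). 10 + next roll (9) = 19. Cumulative: 87
Frame 9: OPEN (9+0=9). Cumulative: 96
Frame 10: SPARE. Sum of all frame-10 rolls (1+9+1) = 11. Cumulative: 107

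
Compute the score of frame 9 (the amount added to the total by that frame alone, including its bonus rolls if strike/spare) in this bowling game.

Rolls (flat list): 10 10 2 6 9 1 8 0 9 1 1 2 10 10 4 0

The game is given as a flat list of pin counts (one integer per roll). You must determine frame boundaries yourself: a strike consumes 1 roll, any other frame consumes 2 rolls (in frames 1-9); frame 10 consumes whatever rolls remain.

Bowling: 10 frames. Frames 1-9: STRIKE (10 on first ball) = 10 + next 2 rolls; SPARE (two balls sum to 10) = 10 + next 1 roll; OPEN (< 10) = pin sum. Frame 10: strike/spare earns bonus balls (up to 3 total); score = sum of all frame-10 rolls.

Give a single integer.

Frame 1: STRIKE. 10 + next two rolls (10+2) = 22. Cumulative: 22
Frame 2: STRIKE. 10 + next two rolls (2+6) = 18. Cumulative: 40
Frame 3: OPEN (2+6=8). Cumulative: 48
Frame 4: SPARE (9+1=10). 10 + next roll (8) = 18. Cumulative: 66
Frame 5: OPEN (8+0=8). Cumulative: 74
Frame 6: SPARE (9+1=10). 10 + next roll (1) = 11. Cumulative: 85
Frame 7: OPEN (1+2=3). Cumulative: 88
Frame 8: STRIKE. 10 + next two rolls (10+4) = 24. Cumulative: 112
Frame 9: STRIKE. 10 + next two rolls (4+0) = 14. Cumulative: 126
Frame 10: OPEN. Sum of all frame-10 rolls (4+0) = 4. Cumulative: 130

Answer: 14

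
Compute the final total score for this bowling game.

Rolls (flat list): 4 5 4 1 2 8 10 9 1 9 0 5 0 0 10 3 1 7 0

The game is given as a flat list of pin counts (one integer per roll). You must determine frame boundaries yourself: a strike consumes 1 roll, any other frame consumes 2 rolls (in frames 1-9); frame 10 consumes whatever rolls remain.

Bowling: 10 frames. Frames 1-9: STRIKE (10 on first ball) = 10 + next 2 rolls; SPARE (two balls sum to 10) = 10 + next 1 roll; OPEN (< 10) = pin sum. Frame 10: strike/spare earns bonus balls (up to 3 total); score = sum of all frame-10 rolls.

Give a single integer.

Answer: 111

Derivation:
Frame 1: OPEN (4+5=9). Cumulative: 9
Frame 2: OPEN (4+1=5). Cumulative: 14
Frame 3: SPARE (2+8=10). 10 + next roll (10) = 20. Cumulative: 34
Frame 4: STRIKE. 10 + next two rolls (9+1) = 20. Cumulative: 54
Frame 5: SPARE (9+1=10). 10 + next roll (9) = 19. Cumulative: 73
Frame 6: OPEN (9+0=9). Cumulative: 82
Frame 7: OPEN (5+0=5). Cumulative: 87
Frame 8: SPARE (0+10=10). 10 + next roll (3) = 13. Cumulative: 100
Frame 9: OPEN (3+1=4). Cumulative: 104
Frame 10: OPEN. Sum of all frame-10 rolls (7+0) = 7. Cumulative: 111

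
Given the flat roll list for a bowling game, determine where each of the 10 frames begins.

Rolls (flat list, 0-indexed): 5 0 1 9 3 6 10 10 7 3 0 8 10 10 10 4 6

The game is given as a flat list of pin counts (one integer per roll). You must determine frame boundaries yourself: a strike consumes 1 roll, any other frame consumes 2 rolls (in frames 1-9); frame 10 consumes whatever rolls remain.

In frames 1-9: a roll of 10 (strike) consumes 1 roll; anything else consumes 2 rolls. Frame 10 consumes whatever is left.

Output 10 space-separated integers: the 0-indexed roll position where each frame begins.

Frame 1 starts at roll index 0: rolls=5,0 (sum=5), consumes 2 rolls
Frame 2 starts at roll index 2: rolls=1,9 (sum=10), consumes 2 rolls
Frame 3 starts at roll index 4: rolls=3,6 (sum=9), consumes 2 rolls
Frame 4 starts at roll index 6: roll=10 (strike), consumes 1 roll
Frame 5 starts at roll index 7: roll=10 (strike), consumes 1 roll
Frame 6 starts at roll index 8: rolls=7,3 (sum=10), consumes 2 rolls
Frame 7 starts at roll index 10: rolls=0,8 (sum=8), consumes 2 rolls
Frame 8 starts at roll index 12: roll=10 (strike), consumes 1 roll
Frame 9 starts at roll index 13: roll=10 (strike), consumes 1 roll
Frame 10 starts at roll index 14: 3 remaining rolls

Answer: 0 2 4 6 7 8 10 12 13 14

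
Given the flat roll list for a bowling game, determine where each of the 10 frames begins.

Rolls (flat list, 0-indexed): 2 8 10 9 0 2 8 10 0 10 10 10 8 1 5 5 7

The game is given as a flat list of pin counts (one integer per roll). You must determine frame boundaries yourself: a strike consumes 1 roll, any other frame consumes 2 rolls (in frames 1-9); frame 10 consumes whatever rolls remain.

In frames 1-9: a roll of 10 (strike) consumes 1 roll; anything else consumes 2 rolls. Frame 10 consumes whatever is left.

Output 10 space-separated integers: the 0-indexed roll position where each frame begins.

Frame 1 starts at roll index 0: rolls=2,8 (sum=10), consumes 2 rolls
Frame 2 starts at roll index 2: roll=10 (strike), consumes 1 roll
Frame 3 starts at roll index 3: rolls=9,0 (sum=9), consumes 2 rolls
Frame 4 starts at roll index 5: rolls=2,8 (sum=10), consumes 2 rolls
Frame 5 starts at roll index 7: roll=10 (strike), consumes 1 roll
Frame 6 starts at roll index 8: rolls=0,10 (sum=10), consumes 2 rolls
Frame 7 starts at roll index 10: roll=10 (strike), consumes 1 roll
Frame 8 starts at roll index 11: roll=10 (strike), consumes 1 roll
Frame 9 starts at roll index 12: rolls=8,1 (sum=9), consumes 2 rolls
Frame 10 starts at roll index 14: 3 remaining rolls

Answer: 0 2 3 5 7 8 10 11 12 14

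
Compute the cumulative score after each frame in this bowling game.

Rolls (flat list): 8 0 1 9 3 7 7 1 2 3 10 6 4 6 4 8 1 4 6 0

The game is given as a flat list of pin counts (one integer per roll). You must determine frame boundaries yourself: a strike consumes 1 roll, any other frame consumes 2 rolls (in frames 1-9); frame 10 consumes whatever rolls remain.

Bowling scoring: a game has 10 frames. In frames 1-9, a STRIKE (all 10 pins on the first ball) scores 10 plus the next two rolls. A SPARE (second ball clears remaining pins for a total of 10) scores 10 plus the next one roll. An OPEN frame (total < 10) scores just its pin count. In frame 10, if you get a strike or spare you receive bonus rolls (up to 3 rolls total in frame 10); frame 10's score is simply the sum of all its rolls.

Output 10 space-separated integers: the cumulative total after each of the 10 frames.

Answer: 8 21 38 46 51 71 87 105 114 124

Derivation:
Frame 1: OPEN (8+0=8). Cumulative: 8
Frame 2: SPARE (1+9=10). 10 + next roll (3) = 13. Cumulative: 21
Frame 3: SPARE (3+7=10). 10 + next roll (7) = 17. Cumulative: 38
Frame 4: OPEN (7+1=8). Cumulative: 46
Frame 5: OPEN (2+3=5). Cumulative: 51
Frame 6: STRIKE. 10 + next two rolls (6+4) = 20. Cumulative: 71
Frame 7: SPARE (6+4=10). 10 + next roll (6) = 16. Cumulative: 87
Frame 8: SPARE (6+4=10). 10 + next roll (8) = 18. Cumulative: 105
Frame 9: OPEN (8+1=9). Cumulative: 114
Frame 10: SPARE. Sum of all frame-10 rolls (4+6+0) = 10. Cumulative: 124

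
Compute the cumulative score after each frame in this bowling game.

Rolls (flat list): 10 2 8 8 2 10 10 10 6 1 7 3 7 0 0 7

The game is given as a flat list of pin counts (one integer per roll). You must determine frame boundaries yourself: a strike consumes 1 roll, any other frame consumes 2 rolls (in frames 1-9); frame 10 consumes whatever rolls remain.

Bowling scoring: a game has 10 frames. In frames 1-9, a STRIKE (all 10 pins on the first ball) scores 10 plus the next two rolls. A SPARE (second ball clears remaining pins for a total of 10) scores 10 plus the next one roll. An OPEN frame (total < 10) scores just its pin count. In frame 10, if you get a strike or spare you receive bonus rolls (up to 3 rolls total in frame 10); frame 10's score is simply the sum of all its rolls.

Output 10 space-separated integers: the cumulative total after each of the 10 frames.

Frame 1: STRIKE. 10 + next two rolls (2+8) = 20. Cumulative: 20
Frame 2: SPARE (2+8=10). 10 + next roll (8) = 18. Cumulative: 38
Frame 3: SPARE (8+2=10). 10 + next roll (10) = 20. Cumulative: 58
Frame 4: STRIKE. 10 + next two rolls (10+10) = 30. Cumulative: 88
Frame 5: STRIKE. 10 + next two rolls (10+6) = 26. Cumulative: 114
Frame 6: STRIKE. 10 + next two rolls (6+1) = 17. Cumulative: 131
Frame 7: OPEN (6+1=7). Cumulative: 138
Frame 8: SPARE (7+3=10). 10 + next roll (7) = 17. Cumulative: 155
Frame 9: OPEN (7+0=7). Cumulative: 162
Frame 10: OPEN. Sum of all frame-10 rolls (0+7) = 7. Cumulative: 169

Answer: 20 38 58 88 114 131 138 155 162 169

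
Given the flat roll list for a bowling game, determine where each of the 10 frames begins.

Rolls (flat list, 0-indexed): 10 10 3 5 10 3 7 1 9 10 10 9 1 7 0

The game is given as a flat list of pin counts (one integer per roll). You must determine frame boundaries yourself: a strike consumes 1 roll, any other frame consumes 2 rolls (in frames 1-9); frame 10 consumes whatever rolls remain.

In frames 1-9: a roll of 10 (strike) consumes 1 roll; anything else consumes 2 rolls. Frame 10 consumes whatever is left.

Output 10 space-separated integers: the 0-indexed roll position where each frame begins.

Frame 1 starts at roll index 0: roll=10 (strike), consumes 1 roll
Frame 2 starts at roll index 1: roll=10 (strike), consumes 1 roll
Frame 3 starts at roll index 2: rolls=3,5 (sum=8), consumes 2 rolls
Frame 4 starts at roll index 4: roll=10 (strike), consumes 1 roll
Frame 5 starts at roll index 5: rolls=3,7 (sum=10), consumes 2 rolls
Frame 6 starts at roll index 7: rolls=1,9 (sum=10), consumes 2 rolls
Frame 7 starts at roll index 9: roll=10 (strike), consumes 1 roll
Frame 8 starts at roll index 10: roll=10 (strike), consumes 1 roll
Frame 9 starts at roll index 11: rolls=9,1 (sum=10), consumes 2 rolls
Frame 10 starts at roll index 13: 2 remaining rolls

Answer: 0 1 2 4 5 7 9 10 11 13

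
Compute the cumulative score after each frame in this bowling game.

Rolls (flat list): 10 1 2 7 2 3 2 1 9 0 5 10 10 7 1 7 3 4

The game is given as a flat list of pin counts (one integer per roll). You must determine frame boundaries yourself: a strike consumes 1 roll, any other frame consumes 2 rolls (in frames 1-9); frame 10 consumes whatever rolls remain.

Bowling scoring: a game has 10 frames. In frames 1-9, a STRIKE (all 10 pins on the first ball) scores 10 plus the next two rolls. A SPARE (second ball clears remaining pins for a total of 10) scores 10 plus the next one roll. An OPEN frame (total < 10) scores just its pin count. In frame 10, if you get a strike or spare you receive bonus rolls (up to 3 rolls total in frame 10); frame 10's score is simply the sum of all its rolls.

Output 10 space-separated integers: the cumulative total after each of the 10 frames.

Frame 1: STRIKE. 10 + next two rolls (1+2) = 13. Cumulative: 13
Frame 2: OPEN (1+2=3). Cumulative: 16
Frame 3: OPEN (7+2=9). Cumulative: 25
Frame 4: OPEN (3+2=5). Cumulative: 30
Frame 5: SPARE (1+9=10). 10 + next roll (0) = 10. Cumulative: 40
Frame 6: OPEN (0+5=5). Cumulative: 45
Frame 7: STRIKE. 10 + next two rolls (10+7) = 27. Cumulative: 72
Frame 8: STRIKE. 10 + next two rolls (7+1) = 18. Cumulative: 90
Frame 9: OPEN (7+1=8). Cumulative: 98
Frame 10: SPARE. Sum of all frame-10 rolls (7+3+4) = 14. Cumulative: 112

Answer: 13 16 25 30 40 45 72 90 98 112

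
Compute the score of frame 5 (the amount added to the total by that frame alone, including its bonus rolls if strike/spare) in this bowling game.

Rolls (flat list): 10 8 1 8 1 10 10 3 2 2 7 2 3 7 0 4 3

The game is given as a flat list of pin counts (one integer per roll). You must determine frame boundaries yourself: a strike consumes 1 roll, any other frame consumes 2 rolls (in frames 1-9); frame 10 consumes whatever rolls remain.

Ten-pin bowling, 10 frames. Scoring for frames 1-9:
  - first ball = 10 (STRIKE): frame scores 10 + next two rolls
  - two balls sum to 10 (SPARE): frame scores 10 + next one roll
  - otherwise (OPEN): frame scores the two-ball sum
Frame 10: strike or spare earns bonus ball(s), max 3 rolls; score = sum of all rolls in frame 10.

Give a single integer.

Answer: 15

Derivation:
Frame 1: STRIKE. 10 + next two rolls (8+1) = 19. Cumulative: 19
Frame 2: OPEN (8+1=9). Cumulative: 28
Frame 3: OPEN (8+1=9). Cumulative: 37
Frame 4: STRIKE. 10 + next two rolls (10+3) = 23. Cumulative: 60
Frame 5: STRIKE. 10 + next two rolls (3+2) = 15. Cumulative: 75
Frame 6: OPEN (3+2=5). Cumulative: 80
Frame 7: OPEN (2+7=9). Cumulative: 89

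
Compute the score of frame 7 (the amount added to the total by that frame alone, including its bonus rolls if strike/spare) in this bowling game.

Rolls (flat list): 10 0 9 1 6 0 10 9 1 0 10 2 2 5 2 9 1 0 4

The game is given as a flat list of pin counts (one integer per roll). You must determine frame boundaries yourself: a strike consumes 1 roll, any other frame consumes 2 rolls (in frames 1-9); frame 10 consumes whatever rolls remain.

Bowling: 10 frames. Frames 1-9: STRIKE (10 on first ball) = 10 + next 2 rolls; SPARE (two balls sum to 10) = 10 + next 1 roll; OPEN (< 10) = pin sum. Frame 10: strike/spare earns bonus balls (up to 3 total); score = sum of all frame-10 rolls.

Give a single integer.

Answer: 4

Derivation:
Frame 1: STRIKE. 10 + next two rolls (0+9) = 19. Cumulative: 19
Frame 2: OPEN (0+9=9). Cumulative: 28
Frame 3: OPEN (1+6=7). Cumulative: 35
Frame 4: SPARE (0+10=10). 10 + next roll (9) = 19. Cumulative: 54
Frame 5: SPARE (9+1=10). 10 + next roll (0) = 10. Cumulative: 64
Frame 6: SPARE (0+10=10). 10 + next roll (2) = 12. Cumulative: 76
Frame 7: OPEN (2+2=4). Cumulative: 80
Frame 8: OPEN (5+2=7). Cumulative: 87
Frame 9: SPARE (9+1=10). 10 + next roll (0) = 10. Cumulative: 97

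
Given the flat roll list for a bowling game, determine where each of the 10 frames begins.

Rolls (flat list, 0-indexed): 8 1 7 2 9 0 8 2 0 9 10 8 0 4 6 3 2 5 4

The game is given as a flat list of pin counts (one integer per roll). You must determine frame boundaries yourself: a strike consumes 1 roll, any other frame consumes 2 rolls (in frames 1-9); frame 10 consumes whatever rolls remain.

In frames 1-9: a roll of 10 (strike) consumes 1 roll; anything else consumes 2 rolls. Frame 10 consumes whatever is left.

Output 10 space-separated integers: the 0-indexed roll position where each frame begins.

Frame 1 starts at roll index 0: rolls=8,1 (sum=9), consumes 2 rolls
Frame 2 starts at roll index 2: rolls=7,2 (sum=9), consumes 2 rolls
Frame 3 starts at roll index 4: rolls=9,0 (sum=9), consumes 2 rolls
Frame 4 starts at roll index 6: rolls=8,2 (sum=10), consumes 2 rolls
Frame 5 starts at roll index 8: rolls=0,9 (sum=9), consumes 2 rolls
Frame 6 starts at roll index 10: roll=10 (strike), consumes 1 roll
Frame 7 starts at roll index 11: rolls=8,0 (sum=8), consumes 2 rolls
Frame 8 starts at roll index 13: rolls=4,6 (sum=10), consumes 2 rolls
Frame 9 starts at roll index 15: rolls=3,2 (sum=5), consumes 2 rolls
Frame 10 starts at roll index 17: 2 remaining rolls

Answer: 0 2 4 6 8 10 11 13 15 17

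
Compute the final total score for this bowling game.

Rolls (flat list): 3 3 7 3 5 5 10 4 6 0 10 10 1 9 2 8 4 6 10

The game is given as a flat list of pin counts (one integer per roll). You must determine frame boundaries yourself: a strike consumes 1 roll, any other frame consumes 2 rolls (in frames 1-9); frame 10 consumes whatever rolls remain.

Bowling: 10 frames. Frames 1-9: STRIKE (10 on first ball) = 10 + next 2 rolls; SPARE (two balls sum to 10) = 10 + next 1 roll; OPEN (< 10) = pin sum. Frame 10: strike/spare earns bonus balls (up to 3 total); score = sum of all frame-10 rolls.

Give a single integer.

Frame 1: OPEN (3+3=6). Cumulative: 6
Frame 2: SPARE (7+3=10). 10 + next roll (5) = 15. Cumulative: 21
Frame 3: SPARE (5+5=10). 10 + next roll (10) = 20. Cumulative: 41
Frame 4: STRIKE. 10 + next two rolls (4+6) = 20. Cumulative: 61
Frame 5: SPARE (4+6=10). 10 + next roll (0) = 10. Cumulative: 71
Frame 6: SPARE (0+10=10). 10 + next roll (10) = 20. Cumulative: 91
Frame 7: STRIKE. 10 + next two rolls (1+9) = 20. Cumulative: 111
Frame 8: SPARE (1+9=10). 10 + next roll (2) = 12. Cumulative: 123
Frame 9: SPARE (2+8=10). 10 + next roll (4) = 14. Cumulative: 137
Frame 10: SPARE. Sum of all frame-10 rolls (4+6+10) = 20. Cumulative: 157

Answer: 157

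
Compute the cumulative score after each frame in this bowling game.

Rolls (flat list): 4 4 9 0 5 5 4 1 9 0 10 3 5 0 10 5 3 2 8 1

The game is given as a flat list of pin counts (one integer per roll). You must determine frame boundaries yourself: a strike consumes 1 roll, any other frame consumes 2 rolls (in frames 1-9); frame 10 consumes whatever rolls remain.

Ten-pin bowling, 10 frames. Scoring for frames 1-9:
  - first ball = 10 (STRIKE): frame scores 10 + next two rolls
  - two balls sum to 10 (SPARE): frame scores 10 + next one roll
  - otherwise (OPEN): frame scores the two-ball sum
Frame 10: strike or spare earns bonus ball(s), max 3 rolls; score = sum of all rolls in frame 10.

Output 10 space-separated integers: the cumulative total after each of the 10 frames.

Answer: 8 17 31 36 45 63 71 86 94 105

Derivation:
Frame 1: OPEN (4+4=8). Cumulative: 8
Frame 2: OPEN (9+0=9). Cumulative: 17
Frame 3: SPARE (5+5=10). 10 + next roll (4) = 14. Cumulative: 31
Frame 4: OPEN (4+1=5). Cumulative: 36
Frame 5: OPEN (9+0=9). Cumulative: 45
Frame 6: STRIKE. 10 + next two rolls (3+5) = 18. Cumulative: 63
Frame 7: OPEN (3+5=8). Cumulative: 71
Frame 8: SPARE (0+10=10). 10 + next roll (5) = 15. Cumulative: 86
Frame 9: OPEN (5+3=8). Cumulative: 94
Frame 10: SPARE. Sum of all frame-10 rolls (2+8+1) = 11. Cumulative: 105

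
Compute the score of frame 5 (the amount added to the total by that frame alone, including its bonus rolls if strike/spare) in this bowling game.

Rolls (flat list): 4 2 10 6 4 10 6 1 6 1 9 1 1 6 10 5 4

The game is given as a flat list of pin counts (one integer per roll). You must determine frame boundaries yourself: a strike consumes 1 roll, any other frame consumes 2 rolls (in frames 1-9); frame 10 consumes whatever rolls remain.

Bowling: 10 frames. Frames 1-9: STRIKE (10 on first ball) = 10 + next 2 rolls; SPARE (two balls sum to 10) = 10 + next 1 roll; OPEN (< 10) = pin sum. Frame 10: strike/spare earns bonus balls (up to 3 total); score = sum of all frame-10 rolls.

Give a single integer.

Answer: 7

Derivation:
Frame 1: OPEN (4+2=6). Cumulative: 6
Frame 2: STRIKE. 10 + next two rolls (6+4) = 20. Cumulative: 26
Frame 3: SPARE (6+4=10). 10 + next roll (10) = 20. Cumulative: 46
Frame 4: STRIKE. 10 + next two rolls (6+1) = 17. Cumulative: 63
Frame 5: OPEN (6+1=7). Cumulative: 70
Frame 6: OPEN (6+1=7). Cumulative: 77
Frame 7: SPARE (9+1=10). 10 + next roll (1) = 11. Cumulative: 88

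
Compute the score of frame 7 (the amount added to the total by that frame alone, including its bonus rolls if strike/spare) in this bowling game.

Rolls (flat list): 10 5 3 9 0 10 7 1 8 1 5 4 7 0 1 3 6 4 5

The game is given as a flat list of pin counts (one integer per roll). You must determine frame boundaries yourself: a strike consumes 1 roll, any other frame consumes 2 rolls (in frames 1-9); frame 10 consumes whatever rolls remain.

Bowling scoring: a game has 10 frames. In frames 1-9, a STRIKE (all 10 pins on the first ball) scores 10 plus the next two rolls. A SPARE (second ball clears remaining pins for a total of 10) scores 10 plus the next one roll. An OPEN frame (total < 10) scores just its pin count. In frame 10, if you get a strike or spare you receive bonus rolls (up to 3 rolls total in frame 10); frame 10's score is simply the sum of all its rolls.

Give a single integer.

Frame 1: STRIKE. 10 + next two rolls (5+3) = 18. Cumulative: 18
Frame 2: OPEN (5+3=8). Cumulative: 26
Frame 3: OPEN (9+0=9). Cumulative: 35
Frame 4: STRIKE. 10 + next two rolls (7+1) = 18. Cumulative: 53
Frame 5: OPEN (7+1=8). Cumulative: 61
Frame 6: OPEN (8+1=9). Cumulative: 70
Frame 7: OPEN (5+4=9). Cumulative: 79
Frame 8: OPEN (7+0=7). Cumulative: 86
Frame 9: OPEN (1+3=4). Cumulative: 90

Answer: 9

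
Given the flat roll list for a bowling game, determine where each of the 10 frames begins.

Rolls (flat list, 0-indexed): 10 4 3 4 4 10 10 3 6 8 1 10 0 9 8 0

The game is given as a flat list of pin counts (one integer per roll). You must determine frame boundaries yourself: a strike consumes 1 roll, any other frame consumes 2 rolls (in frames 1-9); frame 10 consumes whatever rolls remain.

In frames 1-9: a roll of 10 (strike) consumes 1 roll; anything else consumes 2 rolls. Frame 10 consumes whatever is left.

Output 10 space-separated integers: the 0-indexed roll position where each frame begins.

Frame 1 starts at roll index 0: roll=10 (strike), consumes 1 roll
Frame 2 starts at roll index 1: rolls=4,3 (sum=7), consumes 2 rolls
Frame 3 starts at roll index 3: rolls=4,4 (sum=8), consumes 2 rolls
Frame 4 starts at roll index 5: roll=10 (strike), consumes 1 roll
Frame 5 starts at roll index 6: roll=10 (strike), consumes 1 roll
Frame 6 starts at roll index 7: rolls=3,6 (sum=9), consumes 2 rolls
Frame 7 starts at roll index 9: rolls=8,1 (sum=9), consumes 2 rolls
Frame 8 starts at roll index 11: roll=10 (strike), consumes 1 roll
Frame 9 starts at roll index 12: rolls=0,9 (sum=9), consumes 2 rolls
Frame 10 starts at roll index 14: 2 remaining rolls

Answer: 0 1 3 5 6 7 9 11 12 14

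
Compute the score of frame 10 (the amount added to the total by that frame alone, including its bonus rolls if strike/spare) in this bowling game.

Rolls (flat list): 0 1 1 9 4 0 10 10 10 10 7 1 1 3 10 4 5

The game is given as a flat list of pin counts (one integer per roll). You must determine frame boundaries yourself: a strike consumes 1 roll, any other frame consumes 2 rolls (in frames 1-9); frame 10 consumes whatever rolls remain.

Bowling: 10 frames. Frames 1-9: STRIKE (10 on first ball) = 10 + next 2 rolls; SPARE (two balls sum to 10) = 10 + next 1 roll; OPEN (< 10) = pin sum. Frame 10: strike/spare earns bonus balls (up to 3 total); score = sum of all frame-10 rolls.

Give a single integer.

Answer: 19

Derivation:
Frame 1: OPEN (0+1=1). Cumulative: 1
Frame 2: SPARE (1+9=10). 10 + next roll (4) = 14. Cumulative: 15
Frame 3: OPEN (4+0=4). Cumulative: 19
Frame 4: STRIKE. 10 + next two rolls (10+10) = 30. Cumulative: 49
Frame 5: STRIKE. 10 + next two rolls (10+10) = 30. Cumulative: 79
Frame 6: STRIKE. 10 + next two rolls (10+7) = 27. Cumulative: 106
Frame 7: STRIKE. 10 + next two rolls (7+1) = 18. Cumulative: 124
Frame 8: OPEN (7+1=8). Cumulative: 132
Frame 9: OPEN (1+3=4). Cumulative: 136
Frame 10: STRIKE. Sum of all frame-10 rolls (10+4+5) = 19. Cumulative: 155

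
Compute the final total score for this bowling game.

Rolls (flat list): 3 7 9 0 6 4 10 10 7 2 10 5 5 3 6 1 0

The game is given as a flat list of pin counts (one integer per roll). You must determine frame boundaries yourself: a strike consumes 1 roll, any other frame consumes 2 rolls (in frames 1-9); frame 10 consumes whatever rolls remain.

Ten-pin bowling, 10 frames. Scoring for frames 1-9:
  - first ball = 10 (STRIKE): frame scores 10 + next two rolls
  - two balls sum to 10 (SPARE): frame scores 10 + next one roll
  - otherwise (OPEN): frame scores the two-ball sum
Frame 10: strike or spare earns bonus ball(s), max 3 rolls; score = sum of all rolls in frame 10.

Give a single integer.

Answer: 146

Derivation:
Frame 1: SPARE (3+7=10). 10 + next roll (9) = 19. Cumulative: 19
Frame 2: OPEN (9+0=9). Cumulative: 28
Frame 3: SPARE (6+4=10). 10 + next roll (10) = 20. Cumulative: 48
Frame 4: STRIKE. 10 + next two rolls (10+7) = 27. Cumulative: 75
Frame 5: STRIKE. 10 + next two rolls (7+2) = 19. Cumulative: 94
Frame 6: OPEN (7+2=9). Cumulative: 103
Frame 7: STRIKE. 10 + next two rolls (5+5) = 20. Cumulative: 123
Frame 8: SPARE (5+5=10). 10 + next roll (3) = 13. Cumulative: 136
Frame 9: OPEN (3+6=9). Cumulative: 145
Frame 10: OPEN. Sum of all frame-10 rolls (1+0) = 1. Cumulative: 146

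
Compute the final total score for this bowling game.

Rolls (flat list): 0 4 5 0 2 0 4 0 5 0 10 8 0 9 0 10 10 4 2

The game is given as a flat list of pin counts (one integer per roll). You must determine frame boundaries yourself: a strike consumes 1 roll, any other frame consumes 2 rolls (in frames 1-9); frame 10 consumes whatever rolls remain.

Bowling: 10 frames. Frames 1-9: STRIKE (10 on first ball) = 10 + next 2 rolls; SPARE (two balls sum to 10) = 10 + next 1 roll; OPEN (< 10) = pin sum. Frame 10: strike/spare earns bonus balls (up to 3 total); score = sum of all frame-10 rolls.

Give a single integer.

Frame 1: OPEN (0+4=4). Cumulative: 4
Frame 2: OPEN (5+0=5). Cumulative: 9
Frame 3: OPEN (2+0=2). Cumulative: 11
Frame 4: OPEN (4+0=4). Cumulative: 15
Frame 5: OPEN (5+0=5). Cumulative: 20
Frame 6: STRIKE. 10 + next two rolls (8+0) = 18. Cumulative: 38
Frame 7: OPEN (8+0=8). Cumulative: 46
Frame 8: OPEN (9+0=9). Cumulative: 55
Frame 9: STRIKE. 10 + next two rolls (10+4) = 24. Cumulative: 79
Frame 10: STRIKE. Sum of all frame-10 rolls (10+4+2) = 16. Cumulative: 95

Answer: 95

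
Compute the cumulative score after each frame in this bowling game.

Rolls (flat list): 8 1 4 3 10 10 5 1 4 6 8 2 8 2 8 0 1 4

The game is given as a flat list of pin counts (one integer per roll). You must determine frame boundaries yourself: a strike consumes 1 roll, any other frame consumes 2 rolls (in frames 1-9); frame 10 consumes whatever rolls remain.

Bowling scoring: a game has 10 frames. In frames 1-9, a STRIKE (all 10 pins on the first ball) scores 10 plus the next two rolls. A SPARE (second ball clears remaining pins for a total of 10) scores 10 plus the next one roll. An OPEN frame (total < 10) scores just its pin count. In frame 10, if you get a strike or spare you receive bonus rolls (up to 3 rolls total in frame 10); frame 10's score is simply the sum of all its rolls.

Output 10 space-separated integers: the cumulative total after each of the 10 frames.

Frame 1: OPEN (8+1=9). Cumulative: 9
Frame 2: OPEN (4+3=7). Cumulative: 16
Frame 3: STRIKE. 10 + next two rolls (10+5) = 25. Cumulative: 41
Frame 4: STRIKE. 10 + next two rolls (5+1) = 16. Cumulative: 57
Frame 5: OPEN (5+1=6). Cumulative: 63
Frame 6: SPARE (4+6=10). 10 + next roll (8) = 18. Cumulative: 81
Frame 7: SPARE (8+2=10). 10 + next roll (8) = 18. Cumulative: 99
Frame 8: SPARE (8+2=10). 10 + next roll (8) = 18. Cumulative: 117
Frame 9: OPEN (8+0=8). Cumulative: 125
Frame 10: OPEN. Sum of all frame-10 rolls (1+4) = 5. Cumulative: 130

Answer: 9 16 41 57 63 81 99 117 125 130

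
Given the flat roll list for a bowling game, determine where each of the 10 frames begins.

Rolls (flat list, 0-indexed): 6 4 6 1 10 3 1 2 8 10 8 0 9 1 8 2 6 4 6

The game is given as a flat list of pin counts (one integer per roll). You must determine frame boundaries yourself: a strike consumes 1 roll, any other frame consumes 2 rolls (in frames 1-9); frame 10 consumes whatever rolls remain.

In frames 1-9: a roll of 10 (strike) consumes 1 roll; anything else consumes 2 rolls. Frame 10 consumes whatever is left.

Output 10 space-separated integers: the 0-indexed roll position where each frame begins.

Answer: 0 2 4 5 7 9 10 12 14 16

Derivation:
Frame 1 starts at roll index 0: rolls=6,4 (sum=10), consumes 2 rolls
Frame 2 starts at roll index 2: rolls=6,1 (sum=7), consumes 2 rolls
Frame 3 starts at roll index 4: roll=10 (strike), consumes 1 roll
Frame 4 starts at roll index 5: rolls=3,1 (sum=4), consumes 2 rolls
Frame 5 starts at roll index 7: rolls=2,8 (sum=10), consumes 2 rolls
Frame 6 starts at roll index 9: roll=10 (strike), consumes 1 roll
Frame 7 starts at roll index 10: rolls=8,0 (sum=8), consumes 2 rolls
Frame 8 starts at roll index 12: rolls=9,1 (sum=10), consumes 2 rolls
Frame 9 starts at roll index 14: rolls=8,2 (sum=10), consumes 2 rolls
Frame 10 starts at roll index 16: 3 remaining rolls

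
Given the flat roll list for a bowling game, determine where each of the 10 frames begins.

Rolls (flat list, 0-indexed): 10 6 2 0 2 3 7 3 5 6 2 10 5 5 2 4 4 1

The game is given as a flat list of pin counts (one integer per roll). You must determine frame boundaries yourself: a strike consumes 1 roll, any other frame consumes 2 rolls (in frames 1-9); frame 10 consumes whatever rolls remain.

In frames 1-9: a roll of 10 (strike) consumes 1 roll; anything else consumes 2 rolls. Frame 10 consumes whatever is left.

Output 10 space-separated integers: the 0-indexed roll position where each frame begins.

Answer: 0 1 3 5 7 9 11 12 14 16

Derivation:
Frame 1 starts at roll index 0: roll=10 (strike), consumes 1 roll
Frame 2 starts at roll index 1: rolls=6,2 (sum=8), consumes 2 rolls
Frame 3 starts at roll index 3: rolls=0,2 (sum=2), consumes 2 rolls
Frame 4 starts at roll index 5: rolls=3,7 (sum=10), consumes 2 rolls
Frame 5 starts at roll index 7: rolls=3,5 (sum=8), consumes 2 rolls
Frame 6 starts at roll index 9: rolls=6,2 (sum=8), consumes 2 rolls
Frame 7 starts at roll index 11: roll=10 (strike), consumes 1 roll
Frame 8 starts at roll index 12: rolls=5,5 (sum=10), consumes 2 rolls
Frame 9 starts at roll index 14: rolls=2,4 (sum=6), consumes 2 rolls
Frame 10 starts at roll index 16: 2 remaining rolls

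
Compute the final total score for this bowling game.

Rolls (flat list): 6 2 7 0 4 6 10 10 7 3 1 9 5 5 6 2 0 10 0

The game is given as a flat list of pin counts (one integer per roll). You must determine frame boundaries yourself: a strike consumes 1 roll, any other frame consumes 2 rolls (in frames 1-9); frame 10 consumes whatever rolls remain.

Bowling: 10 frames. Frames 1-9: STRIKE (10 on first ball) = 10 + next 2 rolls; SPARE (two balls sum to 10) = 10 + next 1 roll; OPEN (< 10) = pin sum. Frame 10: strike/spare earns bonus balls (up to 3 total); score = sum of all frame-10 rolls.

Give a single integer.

Answer: 142

Derivation:
Frame 1: OPEN (6+2=8). Cumulative: 8
Frame 2: OPEN (7+0=7). Cumulative: 15
Frame 3: SPARE (4+6=10). 10 + next roll (10) = 20. Cumulative: 35
Frame 4: STRIKE. 10 + next two rolls (10+7) = 27. Cumulative: 62
Frame 5: STRIKE. 10 + next two rolls (7+3) = 20. Cumulative: 82
Frame 6: SPARE (7+3=10). 10 + next roll (1) = 11. Cumulative: 93
Frame 7: SPARE (1+9=10). 10 + next roll (5) = 15. Cumulative: 108
Frame 8: SPARE (5+5=10). 10 + next roll (6) = 16. Cumulative: 124
Frame 9: OPEN (6+2=8). Cumulative: 132
Frame 10: SPARE. Sum of all frame-10 rolls (0+10+0) = 10. Cumulative: 142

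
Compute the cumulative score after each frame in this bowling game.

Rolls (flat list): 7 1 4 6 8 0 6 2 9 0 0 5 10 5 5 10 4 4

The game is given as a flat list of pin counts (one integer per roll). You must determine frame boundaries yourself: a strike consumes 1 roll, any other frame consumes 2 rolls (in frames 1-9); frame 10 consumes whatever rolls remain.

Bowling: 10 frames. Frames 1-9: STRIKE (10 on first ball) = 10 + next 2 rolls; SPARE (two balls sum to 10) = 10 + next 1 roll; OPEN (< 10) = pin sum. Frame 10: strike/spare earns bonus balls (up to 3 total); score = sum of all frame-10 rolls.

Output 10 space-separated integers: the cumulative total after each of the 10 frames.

Frame 1: OPEN (7+1=8). Cumulative: 8
Frame 2: SPARE (4+6=10). 10 + next roll (8) = 18. Cumulative: 26
Frame 3: OPEN (8+0=8). Cumulative: 34
Frame 4: OPEN (6+2=8). Cumulative: 42
Frame 5: OPEN (9+0=9). Cumulative: 51
Frame 6: OPEN (0+5=5). Cumulative: 56
Frame 7: STRIKE. 10 + next two rolls (5+5) = 20. Cumulative: 76
Frame 8: SPARE (5+5=10). 10 + next roll (10) = 20. Cumulative: 96
Frame 9: STRIKE. 10 + next two rolls (4+4) = 18. Cumulative: 114
Frame 10: OPEN. Sum of all frame-10 rolls (4+4) = 8. Cumulative: 122

Answer: 8 26 34 42 51 56 76 96 114 122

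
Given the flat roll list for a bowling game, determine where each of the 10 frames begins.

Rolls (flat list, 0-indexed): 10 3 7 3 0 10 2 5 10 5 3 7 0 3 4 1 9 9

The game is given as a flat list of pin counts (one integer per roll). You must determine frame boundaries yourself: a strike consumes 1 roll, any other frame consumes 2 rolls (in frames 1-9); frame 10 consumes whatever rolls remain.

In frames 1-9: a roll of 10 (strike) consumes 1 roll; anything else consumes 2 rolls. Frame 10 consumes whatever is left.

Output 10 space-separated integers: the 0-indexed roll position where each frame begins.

Answer: 0 1 3 5 6 8 9 11 13 15

Derivation:
Frame 1 starts at roll index 0: roll=10 (strike), consumes 1 roll
Frame 2 starts at roll index 1: rolls=3,7 (sum=10), consumes 2 rolls
Frame 3 starts at roll index 3: rolls=3,0 (sum=3), consumes 2 rolls
Frame 4 starts at roll index 5: roll=10 (strike), consumes 1 roll
Frame 5 starts at roll index 6: rolls=2,5 (sum=7), consumes 2 rolls
Frame 6 starts at roll index 8: roll=10 (strike), consumes 1 roll
Frame 7 starts at roll index 9: rolls=5,3 (sum=8), consumes 2 rolls
Frame 8 starts at roll index 11: rolls=7,0 (sum=7), consumes 2 rolls
Frame 9 starts at roll index 13: rolls=3,4 (sum=7), consumes 2 rolls
Frame 10 starts at roll index 15: 3 remaining rolls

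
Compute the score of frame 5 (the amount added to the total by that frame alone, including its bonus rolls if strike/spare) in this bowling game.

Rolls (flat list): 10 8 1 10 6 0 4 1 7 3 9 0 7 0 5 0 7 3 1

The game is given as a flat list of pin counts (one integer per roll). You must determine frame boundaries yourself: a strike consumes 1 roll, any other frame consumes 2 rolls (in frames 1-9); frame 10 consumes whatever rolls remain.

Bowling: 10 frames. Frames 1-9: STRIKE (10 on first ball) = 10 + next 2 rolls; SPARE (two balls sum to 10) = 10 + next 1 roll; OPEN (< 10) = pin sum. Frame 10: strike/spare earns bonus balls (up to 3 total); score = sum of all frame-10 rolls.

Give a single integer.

Answer: 5

Derivation:
Frame 1: STRIKE. 10 + next two rolls (8+1) = 19. Cumulative: 19
Frame 2: OPEN (8+1=9). Cumulative: 28
Frame 3: STRIKE. 10 + next two rolls (6+0) = 16. Cumulative: 44
Frame 4: OPEN (6+0=6). Cumulative: 50
Frame 5: OPEN (4+1=5). Cumulative: 55
Frame 6: SPARE (7+3=10). 10 + next roll (9) = 19. Cumulative: 74
Frame 7: OPEN (9+0=9). Cumulative: 83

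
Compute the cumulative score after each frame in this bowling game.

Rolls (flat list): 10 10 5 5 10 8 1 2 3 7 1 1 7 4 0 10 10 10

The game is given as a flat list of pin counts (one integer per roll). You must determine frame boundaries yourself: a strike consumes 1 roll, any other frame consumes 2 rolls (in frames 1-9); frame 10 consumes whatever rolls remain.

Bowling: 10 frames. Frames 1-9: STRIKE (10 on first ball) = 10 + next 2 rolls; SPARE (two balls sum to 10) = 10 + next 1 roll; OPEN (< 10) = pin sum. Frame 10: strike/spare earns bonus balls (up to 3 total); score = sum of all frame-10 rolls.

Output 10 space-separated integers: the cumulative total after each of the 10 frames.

Answer: 25 45 65 84 93 98 106 114 118 148

Derivation:
Frame 1: STRIKE. 10 + next two rolls (10+5) = 25. Cumulative: 25
Frame 2: STRIKE. 10 + next two rolls (5+5) = 20. Cumulative: 45
Frame 3: SPARE (5+5=10). 10 + next roll (10) = 20. Cumulative: 65
Frame 4: STRIKE. 10 + next two rolls (8+1) = 19. Cumulative: 84
Frame 5: OPEN (8+1=9). Cumulative: 93
Frame 6: OPEN (2+3=5). Cumulative: 98
Frame 7: OPEN (7+1=8). Cumulative: 106
Frame 8: OPEN (1+7=8). Cumulative: 114
Frame 9: OPEN (4+0=4). Cumulative: 118
Frame 10: STRIKE. Sum of all frame-10 rolls (10+10+10) = 30. Cumulative: 148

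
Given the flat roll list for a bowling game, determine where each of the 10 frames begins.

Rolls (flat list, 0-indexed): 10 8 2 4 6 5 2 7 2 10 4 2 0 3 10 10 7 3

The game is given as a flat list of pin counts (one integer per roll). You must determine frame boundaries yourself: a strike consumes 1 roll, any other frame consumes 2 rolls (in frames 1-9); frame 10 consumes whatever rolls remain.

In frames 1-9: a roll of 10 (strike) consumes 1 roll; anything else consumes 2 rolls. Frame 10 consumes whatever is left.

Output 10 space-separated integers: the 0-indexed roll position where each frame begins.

Answer: 0 1 3 5 7 9 10 12 14 15

Derivation:
Frame 1 starts at roll index 0: roll=10 (strike), consumes 1 roll
Frame 2 starts at roll index 1: rolls=8,2 (sum=10), consumes 2 rolls
Frame 3 starts at roll index 3: rolls=4,6 (sum=10), consumes 2 rolls
Frame 4 starts at roll index 5: rolls=5,2 (sum=7), consumes 2 rolls
Frame 5 starts at roll index 7: rolls=7,2 (sum=9), consumes 2 rolls
Frame 6 starts at roll index 9: roll=10 (strike), consumes 1 roll
Frame 7 starts at roll index 10: rolls=4,2 (sum=6), consumes 2 rolls
Frame 8 starts at roll index 12: rolls=0,3 (sum=3), consumes 2 rolls
Frame 9 starts at roll index 14: roll=10 (strike), consumes 1 roll
Frame 10 starts at roll index 15: 3 remaining rolls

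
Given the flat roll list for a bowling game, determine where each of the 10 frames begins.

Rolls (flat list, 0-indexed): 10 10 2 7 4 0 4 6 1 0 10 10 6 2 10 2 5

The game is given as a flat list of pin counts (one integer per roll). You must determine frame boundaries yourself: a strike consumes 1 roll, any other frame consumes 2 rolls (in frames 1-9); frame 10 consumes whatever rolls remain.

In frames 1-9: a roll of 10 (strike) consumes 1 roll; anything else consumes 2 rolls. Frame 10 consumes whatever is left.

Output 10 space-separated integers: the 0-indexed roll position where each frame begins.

Frame 1 starts at roll index 0: roll=10 (strike), consumes 1 roll
Frame 2 starts at roll index 1: roll=10 (strike), consumes 1 roll
Frame 3 starts at roll index 2: rolls=2,7 (sum=9), consumes 2 rolls
Frame 4 starts at roll index 4: rolls=4,0 (sum=4), consumes 2 rolls
Frame 5 starts at roll index 6: rolls=4,6 (sum=10), consumes 2 rolls
Frame 6 starts at roll index 8: rolls=1,0 (sum=1), consumes 2 rolls
Frame 7 starts at roll index 10: roll=10 (strike), consumes 1 roll
Frame 8 starts at roll index 11: roll=10 (strike), consumes 1 roll
Frame 9 starts at roll index 12: rolls=6,2 (sum=8), consumes 2 rolls
Frame 10 starts at roll index 14: 3 remaining rolls

Answer: 0 1 2 4 6 8 10 11 12 14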